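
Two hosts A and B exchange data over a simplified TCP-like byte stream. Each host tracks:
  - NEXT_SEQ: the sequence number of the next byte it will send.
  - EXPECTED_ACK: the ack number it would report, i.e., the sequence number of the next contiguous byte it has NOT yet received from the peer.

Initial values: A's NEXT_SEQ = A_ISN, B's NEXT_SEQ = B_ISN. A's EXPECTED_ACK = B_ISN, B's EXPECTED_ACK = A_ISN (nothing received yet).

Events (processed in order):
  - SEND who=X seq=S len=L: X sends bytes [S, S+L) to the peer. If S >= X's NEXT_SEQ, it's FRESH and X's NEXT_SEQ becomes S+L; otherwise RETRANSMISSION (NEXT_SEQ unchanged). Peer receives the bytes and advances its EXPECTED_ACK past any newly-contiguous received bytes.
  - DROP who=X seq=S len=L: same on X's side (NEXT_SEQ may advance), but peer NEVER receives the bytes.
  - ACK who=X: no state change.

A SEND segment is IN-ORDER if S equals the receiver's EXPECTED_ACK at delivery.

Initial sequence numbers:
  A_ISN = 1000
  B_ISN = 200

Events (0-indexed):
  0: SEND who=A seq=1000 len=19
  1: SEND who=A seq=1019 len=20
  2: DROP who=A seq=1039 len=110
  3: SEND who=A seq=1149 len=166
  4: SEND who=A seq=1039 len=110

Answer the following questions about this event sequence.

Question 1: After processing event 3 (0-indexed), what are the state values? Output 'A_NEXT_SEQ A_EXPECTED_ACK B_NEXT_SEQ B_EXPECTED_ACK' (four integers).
After event 0: A_seq=1019 A_ack=200 B_seq=200 B_ack=1019
After event 1: A_seq=1039 A_ack=200 B_seq=200 B_ack=1039
After event 2: A_seq=1149 A_ack=200 B_seq=200 B_ack=1039
After event 3: A_seq=1315 A_ack=200 B_seq=200 B_ack=1039

1315 200 200 1039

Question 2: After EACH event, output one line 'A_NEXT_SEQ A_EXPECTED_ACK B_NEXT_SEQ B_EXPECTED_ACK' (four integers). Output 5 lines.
1019 200 200 1019
1039 200 200 1039
1149 200 200 1039
1315 200 200 1039
1315 200 200 1315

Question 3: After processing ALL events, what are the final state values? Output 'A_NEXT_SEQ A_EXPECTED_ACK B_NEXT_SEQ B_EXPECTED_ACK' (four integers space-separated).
Answer: 1315 200 200 1315

Derivation:
After event 0: A_seq=1019 A_ack=200 B_seq=200 B_ack=1019
After event 1: A_seq=1039 A_ack=200 B_seq=200 B_ack=1039
After event 2: A_seq=1149 A_ack=200 B_seq=200 B_ack=1039
After event 3: A_seq=1315 A_ack=200 B_seq=200 B_ack=1039
After event 4: A_seq=1315 A_ack=200 B_seq=200 B_ack=1315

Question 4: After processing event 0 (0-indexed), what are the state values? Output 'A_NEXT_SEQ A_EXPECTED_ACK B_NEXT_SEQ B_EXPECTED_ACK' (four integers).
After event 0: A_seq=1019 A_ack=200 B_seq=200 B_ack=1019

1019 200 200 1019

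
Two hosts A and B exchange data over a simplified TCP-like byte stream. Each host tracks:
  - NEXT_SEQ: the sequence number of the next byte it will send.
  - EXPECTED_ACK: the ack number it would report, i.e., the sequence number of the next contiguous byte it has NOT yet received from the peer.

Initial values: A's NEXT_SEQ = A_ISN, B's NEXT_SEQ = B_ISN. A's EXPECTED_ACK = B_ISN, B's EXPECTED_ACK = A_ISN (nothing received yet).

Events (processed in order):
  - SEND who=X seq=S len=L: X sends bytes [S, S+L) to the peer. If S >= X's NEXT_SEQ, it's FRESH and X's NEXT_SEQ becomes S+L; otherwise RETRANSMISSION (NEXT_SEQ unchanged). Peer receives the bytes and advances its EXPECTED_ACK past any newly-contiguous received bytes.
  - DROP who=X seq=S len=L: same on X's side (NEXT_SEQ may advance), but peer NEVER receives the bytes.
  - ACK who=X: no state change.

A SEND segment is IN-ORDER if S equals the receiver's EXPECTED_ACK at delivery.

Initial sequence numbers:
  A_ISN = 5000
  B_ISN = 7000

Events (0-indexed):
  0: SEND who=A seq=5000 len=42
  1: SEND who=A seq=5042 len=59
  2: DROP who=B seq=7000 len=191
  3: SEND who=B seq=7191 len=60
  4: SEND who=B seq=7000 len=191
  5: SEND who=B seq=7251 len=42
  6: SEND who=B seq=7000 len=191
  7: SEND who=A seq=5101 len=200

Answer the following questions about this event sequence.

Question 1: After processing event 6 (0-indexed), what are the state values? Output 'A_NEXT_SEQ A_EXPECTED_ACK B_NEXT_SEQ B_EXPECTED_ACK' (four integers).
After event 0: A_seq=5042 A_ack=7000 B_seq=7000 B_ack=5042
After event 1: A_seq=5101 A_ack=7000 B_seq=7000 B_ack=5101
After event 2: A_seq=5101 A_ack=7000 B_seq=7191 B_ack=5101
After event 3: A_seq=5101 A_ack=7000 B_seq=7251 B_ack=5101
After event 4: A_seq=5101 A_ack=7251 B_seq=7251 B_ack=5101
After event 5: A_seq=5101 A_ack=7293 B_seq=7293 B_ack=5101
After event 6: A_seq=5101 A_ack=7293 B_seq=7293 B_ack=5101

5101 7293 7293 5101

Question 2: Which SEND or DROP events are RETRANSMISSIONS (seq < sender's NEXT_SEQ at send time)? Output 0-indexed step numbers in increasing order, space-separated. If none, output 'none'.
Answer: 4 6

Derivation:
Step 0: SEND seq=5000 -> fresh
Step 1: SEND seq=5042 -> fresh
Step 2: DROP seq=7000 -> fresh
Step 3: SEND seq=7191 -> fresh
Step 4: SEND seq=7000 -> retransmit
Step 5: SEND seq=7251 -> fresh
Step 6: SEND seq=7000 -> retransmit
Step 7: SEND seq=5101 -> fresh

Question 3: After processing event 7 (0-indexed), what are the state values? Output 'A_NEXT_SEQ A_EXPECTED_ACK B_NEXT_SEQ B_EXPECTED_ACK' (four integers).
After event 0: A_seq=5042 A_ack=7000 B_seq=7000 B_ack=5042
After event 1: A_seq=5101 A_ack=7000 B_seq=7000 B_ack=5101
After event 2: A_seq=5101 A_ack=7000 B_seq=7191 B_ack=5101
After event 3: A_seq=5101 A_ack=7000 B_seq=7251 B_ack=5101
After event 4: A_seq=5101 A_ack=7251 B_seq=7251 B_ack=5101
After event 5: A_seq=5101 A_ack=7293 B_seq=7293 B_ack=5101
After event 6: A_seq=5101 A_ack=7293 B_seq=7293 B_ack=5101
After event 7: A_seq=5301 A_ack=7293 B_seq=7293 B_ack=5301

5301 7293 7293 5301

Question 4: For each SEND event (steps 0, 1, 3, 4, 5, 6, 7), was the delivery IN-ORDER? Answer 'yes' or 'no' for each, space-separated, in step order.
Answer: yes yes no yes yes no yes

Derivation:
Step 0: SEND seq=5000 -> in-order
Step 1: SEND seq=5042 -> in-order
Step 3: SEND seq=7191 -> out-of-order
Step 4: SEND seq=7000 -> in-order
Step 5: SEND seq=7251 -> in-order
Step 6: SEND seq=7000 -> out-of-order
Step 7: SEND seq=5101 -> in-order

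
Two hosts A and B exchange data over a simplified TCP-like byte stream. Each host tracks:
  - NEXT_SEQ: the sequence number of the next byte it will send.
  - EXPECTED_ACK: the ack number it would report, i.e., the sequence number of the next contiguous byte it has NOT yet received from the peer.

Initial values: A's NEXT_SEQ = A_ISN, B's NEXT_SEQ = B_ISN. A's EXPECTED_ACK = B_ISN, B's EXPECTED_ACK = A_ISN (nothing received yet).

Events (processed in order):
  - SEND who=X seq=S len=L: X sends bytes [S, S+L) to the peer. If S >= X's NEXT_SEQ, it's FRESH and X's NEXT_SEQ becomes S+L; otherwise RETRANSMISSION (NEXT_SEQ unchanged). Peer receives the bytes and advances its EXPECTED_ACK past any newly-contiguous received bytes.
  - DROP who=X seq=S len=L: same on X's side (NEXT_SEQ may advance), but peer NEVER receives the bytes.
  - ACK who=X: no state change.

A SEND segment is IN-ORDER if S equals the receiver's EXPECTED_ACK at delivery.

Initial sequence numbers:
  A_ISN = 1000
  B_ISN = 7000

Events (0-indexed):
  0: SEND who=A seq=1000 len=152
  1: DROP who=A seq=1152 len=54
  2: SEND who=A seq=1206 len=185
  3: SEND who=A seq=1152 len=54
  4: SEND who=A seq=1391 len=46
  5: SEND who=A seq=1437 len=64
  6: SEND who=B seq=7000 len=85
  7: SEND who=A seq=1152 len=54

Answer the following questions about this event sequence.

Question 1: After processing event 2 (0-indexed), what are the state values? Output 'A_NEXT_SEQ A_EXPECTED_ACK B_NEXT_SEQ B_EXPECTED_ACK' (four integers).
After event 0: A_seq=1152 A_ack=7000 B_seq=7000 B_ack=1152
After event 1: A_seq=1206 A_ack=7000 B_seq=7000 B_ack=1152
After event 2: A_seq=1391 A_ack=7000 B_seq=7000 B_ack=1152

1391 7000 7000 1152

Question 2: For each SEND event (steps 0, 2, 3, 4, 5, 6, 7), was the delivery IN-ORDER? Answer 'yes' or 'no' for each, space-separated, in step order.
Step 0: SEND seq=1000 -> in-order
Step 2: SEND seq=1206 -> out-of-order
Step 3: SEND seq=1152 -> in-order
Step 4: SEND seq=1391 -> in-order
Step 5: SEND seq=1437 -> in-order
Step 6: SEND seq=7000 -> in-order
Step 7: SEND seq=1152 -> out-of-order

Answer: yes no yes yes yes yes no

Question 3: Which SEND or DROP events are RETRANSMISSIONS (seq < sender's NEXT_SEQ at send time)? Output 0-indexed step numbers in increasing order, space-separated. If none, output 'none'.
Answer: 3 7

Derivation:
Step 0: SEND seq=1000 -> fresh
Step 1: DROP seq=1152 -> fresh
Step 2: SEND seq=1206 -> fresh
Step 3: SEND seq=1152 -> retransmit
Step 4: SEND seq=1391 -> fresh
Step 5: SEND seq=1437 -> fresh
Step 6: SEND seq=7000 -> fresh
Step 7: SEND seq=1152 -> retransmit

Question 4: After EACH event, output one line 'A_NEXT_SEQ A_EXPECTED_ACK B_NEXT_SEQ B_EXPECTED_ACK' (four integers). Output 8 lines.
1152 7000 7000 1152
1206 7000 7000 1152
1391 7000 7000 1152
1391 7000 7000 1391
1437 7000 7000 1437
1501 7000 7000 1501
1501 7085 7085 1501
1501 7085 7085 1501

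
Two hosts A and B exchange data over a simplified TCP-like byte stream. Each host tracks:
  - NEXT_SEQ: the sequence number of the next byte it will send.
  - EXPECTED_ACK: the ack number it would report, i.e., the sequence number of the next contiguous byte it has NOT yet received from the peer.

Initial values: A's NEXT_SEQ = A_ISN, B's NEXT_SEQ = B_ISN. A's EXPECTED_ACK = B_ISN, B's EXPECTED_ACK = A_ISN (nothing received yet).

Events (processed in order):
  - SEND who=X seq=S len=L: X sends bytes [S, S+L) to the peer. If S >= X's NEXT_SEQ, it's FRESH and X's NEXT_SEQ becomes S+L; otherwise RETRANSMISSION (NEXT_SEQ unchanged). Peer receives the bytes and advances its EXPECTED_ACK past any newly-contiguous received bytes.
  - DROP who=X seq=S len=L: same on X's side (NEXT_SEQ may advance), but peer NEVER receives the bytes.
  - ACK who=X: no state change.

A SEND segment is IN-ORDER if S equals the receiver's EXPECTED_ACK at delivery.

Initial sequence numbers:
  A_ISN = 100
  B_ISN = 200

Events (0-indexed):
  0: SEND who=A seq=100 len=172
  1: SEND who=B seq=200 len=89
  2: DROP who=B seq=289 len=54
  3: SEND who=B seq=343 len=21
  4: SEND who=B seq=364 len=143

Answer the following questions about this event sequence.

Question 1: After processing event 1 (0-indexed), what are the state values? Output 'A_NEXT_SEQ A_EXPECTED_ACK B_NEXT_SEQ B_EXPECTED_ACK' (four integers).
After event 0: A_seq=272 A_ack=200 B_seq=200 B_ack=272
After event 1: A_seq=272 A_ack=289 B_seq=289 B_ack=272

272 289 289 272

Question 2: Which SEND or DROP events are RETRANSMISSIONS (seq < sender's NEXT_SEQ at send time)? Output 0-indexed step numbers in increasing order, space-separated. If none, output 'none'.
Answer: none

Derivation:
Step 0: SEND seq=100 -> fresh
Step 1: SEND seq=200 -> fresh
Step 2: DROP seq=289 -> fresh
Step 3: SEND seq=343 -> fresh
Step 4: SEND seq=364 -> fresh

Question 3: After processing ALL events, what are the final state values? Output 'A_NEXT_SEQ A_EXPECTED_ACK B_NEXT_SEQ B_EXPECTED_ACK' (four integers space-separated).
Answer: 272 289 507 272

Derivation:
After event 0: A_seq=272 A_ack=200 B_seq=200 B_ack=272
After event 1: A_seq=272 A_ack=289 B_seq=289 B_ack=272
After event 2: A_seq=272 A_ack=289 B_seq=343 B_ack=272
After event 3: A_seq=272 A_ack=289 B_seq=364 B_ack=272
After event 4: A_seq=272 A_ack=289 B_seq=507 B_ack=272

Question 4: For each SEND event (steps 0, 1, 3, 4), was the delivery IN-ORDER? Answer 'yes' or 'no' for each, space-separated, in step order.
Step 0: SEND seq=100 -> in-order
Step 1: SEND seq=200 -> in-order
Step 3: SEND seq=343 -> out-of-order
Step 4: SEND seq=364 -> out-of-order

Answer: yes yes no no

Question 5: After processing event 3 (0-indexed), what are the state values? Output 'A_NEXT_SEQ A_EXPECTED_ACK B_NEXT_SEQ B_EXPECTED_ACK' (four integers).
After event 0: A_seq=272 A_ack=200 B_seq=200 B_ack=272
After event 1: A_seq=272 A_ack=289 B_seq=289 B_ack=272
After event 2: A_seq=272 A_ack=289 B_seq=343 B_ack=272
After event 3: A_seq=272 A_ack=289 B_seq=364 B_ack=272

272 289 364 272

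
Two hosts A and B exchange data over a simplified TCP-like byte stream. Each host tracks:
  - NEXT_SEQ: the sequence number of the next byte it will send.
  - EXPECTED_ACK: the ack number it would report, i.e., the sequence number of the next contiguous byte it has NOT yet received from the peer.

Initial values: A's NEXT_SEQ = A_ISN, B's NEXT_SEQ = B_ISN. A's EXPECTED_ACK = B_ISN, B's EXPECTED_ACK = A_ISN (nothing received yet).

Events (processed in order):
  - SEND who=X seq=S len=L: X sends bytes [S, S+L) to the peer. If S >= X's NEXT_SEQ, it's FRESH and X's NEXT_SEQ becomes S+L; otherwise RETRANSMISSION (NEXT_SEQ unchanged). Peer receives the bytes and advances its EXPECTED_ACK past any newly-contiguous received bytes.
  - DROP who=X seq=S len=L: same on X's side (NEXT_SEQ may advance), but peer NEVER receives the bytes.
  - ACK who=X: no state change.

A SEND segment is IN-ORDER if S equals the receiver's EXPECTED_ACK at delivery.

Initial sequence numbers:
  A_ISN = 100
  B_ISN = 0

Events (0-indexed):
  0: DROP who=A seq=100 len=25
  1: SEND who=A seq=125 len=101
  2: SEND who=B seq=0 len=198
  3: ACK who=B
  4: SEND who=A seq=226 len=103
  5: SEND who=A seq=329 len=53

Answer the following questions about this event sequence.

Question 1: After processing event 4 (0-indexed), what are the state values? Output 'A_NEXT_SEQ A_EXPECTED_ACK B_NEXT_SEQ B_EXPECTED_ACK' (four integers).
After event 0: A_seq=125 A_ack=0 B_seq=0 B_ack=100
After event 1: A_seq=226 A_ack=0 B_seq=0 B_ack=100
After event 2: A_seq=226 A_ack=198 B_seq=198 B_ack=100
After event 3: A_seq=226 A_ack=198 B_seq=198 B_ack=100
After event 4: A_seq=329 A_ack=198 B_seq=198 B_ack=100

329 198 198 100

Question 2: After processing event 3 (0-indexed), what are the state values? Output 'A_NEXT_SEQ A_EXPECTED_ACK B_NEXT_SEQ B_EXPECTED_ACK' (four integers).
After event 0: A_seq=125 A_ack=0 B_seq=0 B_ack=100
After event 1: A_seq=226 A_ack=0 B_seq=0 B_ack=100
After event 2: A_seq=226 A_ack=198 B_seq=198 B_ack=100
After event 3: A_seq=226 A_ack=198 B_seq=198 B_ack=100

226 198 198 100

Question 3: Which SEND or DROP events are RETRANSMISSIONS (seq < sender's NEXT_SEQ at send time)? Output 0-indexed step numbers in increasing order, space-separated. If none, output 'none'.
Step 0: DROP seq=100 -> fresh
Step 1: SEND seq=125 -> fresh
Step 2: SEND seq=0 -> fresh
Step 4: SEND seq=226 -> fresh
Step 5: SEND seq=329 -> fresh

Answer: none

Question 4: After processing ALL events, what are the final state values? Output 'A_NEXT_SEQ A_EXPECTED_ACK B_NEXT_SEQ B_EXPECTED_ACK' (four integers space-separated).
After event 0: A_seq=125 A_ack=0 B_seq=0 B_ack=100
After event 1: A_seq=226 A_ack=0 B_seq=0 B_ack=100
After event 2: A_seq=226 A_ack=198 B_seq=198 B_ack=100
After event 3: A_seq=226 A_ack=198 B_seq=198 B_ack=100
After event 4: A_seq=329 A_ack=198 B_seq=198 B_ack=100
After event 5: A_seq=382 A_ack=198 B_seq=198 B_ack=100

Answer: 382 198 198 100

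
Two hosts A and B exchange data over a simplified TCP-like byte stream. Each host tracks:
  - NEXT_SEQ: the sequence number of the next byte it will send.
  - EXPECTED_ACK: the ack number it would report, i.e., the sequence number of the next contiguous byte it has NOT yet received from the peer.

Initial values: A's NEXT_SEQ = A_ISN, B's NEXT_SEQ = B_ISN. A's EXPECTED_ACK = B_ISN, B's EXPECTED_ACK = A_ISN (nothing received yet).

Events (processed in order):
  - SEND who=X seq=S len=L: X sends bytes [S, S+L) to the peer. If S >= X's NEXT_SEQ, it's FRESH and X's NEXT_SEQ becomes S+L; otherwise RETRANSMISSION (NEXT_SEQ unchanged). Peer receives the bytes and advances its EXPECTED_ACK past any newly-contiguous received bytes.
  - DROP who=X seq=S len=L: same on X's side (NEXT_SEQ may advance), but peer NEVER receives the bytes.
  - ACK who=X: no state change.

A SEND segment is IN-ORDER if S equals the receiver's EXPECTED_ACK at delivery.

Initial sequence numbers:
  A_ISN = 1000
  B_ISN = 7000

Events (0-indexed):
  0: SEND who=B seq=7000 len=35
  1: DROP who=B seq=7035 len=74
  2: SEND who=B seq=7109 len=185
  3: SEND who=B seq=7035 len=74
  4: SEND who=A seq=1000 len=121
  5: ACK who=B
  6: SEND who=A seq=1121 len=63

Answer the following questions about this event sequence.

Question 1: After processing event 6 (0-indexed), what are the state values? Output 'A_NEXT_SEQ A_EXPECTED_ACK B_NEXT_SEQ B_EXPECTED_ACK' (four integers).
After event 0: A_seq=1000 A_ack=7035 B_seq=7035 B_ack=1000
After event 1: A_seq=1000 A_ack=7035 B_seq=7109 B_ack=1000
After event 2: A_seq=1000 A_ack=7035 B_seq=7294 B_ack=1000
After event 3: A_seq=1000 A_ack=7294 B_seq=7294 B_ack=1000
After event 4: A_seq=1121 A_ack=7294 B_seq=7294 B_ack=1121
After event 5: A_seq=1121 A_ack=7294 B_seq=7294 B_ack=1121
After event 6: A_seq=1184 A_ack=7294 B_seq=7294 B_ack=1184

1184 7294 7294 1184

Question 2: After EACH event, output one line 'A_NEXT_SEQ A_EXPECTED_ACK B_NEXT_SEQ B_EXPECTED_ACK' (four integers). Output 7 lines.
1000 7035 7035 1000
1000 7035 7109 1000
1000 7035 7294 1000
1000 7294 7294 1000
1121 7294 7294 1121
1121 7294 7294 1121
1184 7294 7294 1184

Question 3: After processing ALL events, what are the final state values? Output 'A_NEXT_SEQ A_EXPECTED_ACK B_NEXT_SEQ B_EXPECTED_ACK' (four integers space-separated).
After event 0: A_seq=1000 A_ack=7035 B_seq=7035 B_ack=1000
After event 1: A_seq=1000 A_ack=7035 B_seq=7109 B_ack=1000
After event 2: A_seq=1000 A_ack=7035 B_seq=7294 B_ack=1000
After event 3: A_seq=1000 A_ack=7294 B_seq=7294 B_ack=1000
After event 4: A_seq=1121 A_ack=7294 B_seq=7294 B_ack=1121
After event 5: A_seq=1121 A_ack=7294 B_seq=7294 B_ack=1121
After event 6: A_seq=1184 A_ack=7294 B_seq=7294 B_ack=1184

Answer: 1184 7294 7294 1184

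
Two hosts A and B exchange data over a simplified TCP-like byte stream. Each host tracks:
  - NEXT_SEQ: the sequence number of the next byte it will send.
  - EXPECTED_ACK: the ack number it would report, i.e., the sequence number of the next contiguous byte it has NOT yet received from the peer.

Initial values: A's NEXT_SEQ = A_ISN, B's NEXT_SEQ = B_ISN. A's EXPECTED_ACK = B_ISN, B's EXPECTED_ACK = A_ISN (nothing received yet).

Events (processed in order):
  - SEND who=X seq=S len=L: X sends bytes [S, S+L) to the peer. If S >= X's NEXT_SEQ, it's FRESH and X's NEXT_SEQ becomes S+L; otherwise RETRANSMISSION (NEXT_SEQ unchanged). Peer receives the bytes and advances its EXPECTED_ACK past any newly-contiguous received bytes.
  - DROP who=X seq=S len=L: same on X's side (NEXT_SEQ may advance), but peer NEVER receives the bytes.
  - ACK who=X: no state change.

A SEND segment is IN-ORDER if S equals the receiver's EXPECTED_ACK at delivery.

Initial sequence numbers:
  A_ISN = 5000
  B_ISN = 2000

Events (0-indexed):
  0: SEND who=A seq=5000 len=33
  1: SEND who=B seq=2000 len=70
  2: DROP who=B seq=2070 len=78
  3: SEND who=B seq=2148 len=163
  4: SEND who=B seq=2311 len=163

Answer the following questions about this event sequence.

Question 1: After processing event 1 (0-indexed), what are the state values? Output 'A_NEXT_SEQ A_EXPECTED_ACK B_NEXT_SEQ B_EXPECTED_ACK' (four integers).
After event 0: A_seq=5033 A_ack=2000 B_seq=2000 B_ack=5033
After event 1: A_seq=5033 A_ack=2070 B_seq=2070 B_ack=5033

5033 2070 2070 5033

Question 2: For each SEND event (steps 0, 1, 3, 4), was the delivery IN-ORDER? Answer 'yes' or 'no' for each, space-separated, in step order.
Answer: yes yes no no

Derivation:
Step 0: SEND seq=5000 -> in-order
Step 1: SEND seq=2000 -> in-order
Step 3: SEND seq=2148 -> out-of-order
Step 4: SEND seq=2311 -> out-of-order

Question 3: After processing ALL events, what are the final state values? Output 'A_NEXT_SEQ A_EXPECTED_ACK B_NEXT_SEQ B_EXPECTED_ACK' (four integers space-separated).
Answer: 5033 2070 2474 5033

Derivation:
After event 0: A_seq=5033 A_ack=2000 B_seq=2000 B_ack=5033
After event 1: A_seq=5033 A_ack=2070 B_seq=2070 B_ack=5033
After event 2: A_seq=5033 A_ack=2070 B_seq=2148 B_ack=5033
After event 3: A_seq=5033 A_ack=2070 B_seq=2311 B_ack=5033
After event 4: A_seq=5033 A_ack=2070 B_seq=2474 B_ack=5033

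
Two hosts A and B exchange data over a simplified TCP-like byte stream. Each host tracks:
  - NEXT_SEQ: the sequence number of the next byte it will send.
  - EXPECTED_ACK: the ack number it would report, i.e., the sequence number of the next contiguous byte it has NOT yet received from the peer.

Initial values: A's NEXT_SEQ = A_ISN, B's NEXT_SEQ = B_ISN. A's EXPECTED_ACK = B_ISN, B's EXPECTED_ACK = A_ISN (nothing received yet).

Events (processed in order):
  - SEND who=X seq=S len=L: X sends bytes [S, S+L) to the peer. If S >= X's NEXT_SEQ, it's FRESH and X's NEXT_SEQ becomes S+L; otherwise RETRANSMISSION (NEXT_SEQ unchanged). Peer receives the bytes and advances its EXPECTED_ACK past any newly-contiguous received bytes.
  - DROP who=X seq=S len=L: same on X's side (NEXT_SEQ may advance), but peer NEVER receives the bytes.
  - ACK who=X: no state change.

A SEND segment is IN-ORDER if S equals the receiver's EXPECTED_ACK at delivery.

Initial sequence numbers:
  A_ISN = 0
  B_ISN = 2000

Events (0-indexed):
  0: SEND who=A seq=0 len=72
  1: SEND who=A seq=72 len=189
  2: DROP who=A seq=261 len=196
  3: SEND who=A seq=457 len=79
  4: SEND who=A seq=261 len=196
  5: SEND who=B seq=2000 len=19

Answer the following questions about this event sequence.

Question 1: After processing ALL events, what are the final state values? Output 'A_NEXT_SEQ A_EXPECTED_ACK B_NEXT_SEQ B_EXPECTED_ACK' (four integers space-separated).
Answer: 536 2019 2019 536

Derivation:
After event 0: A_seq=72 A_ack=2000 B_seq=2000 B_ack=72
After event 1: A_seq=261 A_ack=2000 B_seq=2000 B_ack=261
After event 2: A_seq=457 A_ack=2000 B_seq=2000 B_ack=261
After event 3: A_seq=536 A_ack=2000 B_seq=2000 B_ack=261
After event 4: A_seq=536 A_ack=2000 B_seq=2000 B_ack=536
After event 5: A_seq=536 A_ack=2019 B_seq=2019 B_ack=536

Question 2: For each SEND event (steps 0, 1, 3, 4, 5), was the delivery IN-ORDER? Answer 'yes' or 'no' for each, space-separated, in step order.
Answer: yes yes no yes yes

Derivation:
Step 0: SEND seq=0 -> in-order
Step 1: SEND seq=72 -> in-order
Step 3: SEND seq=457 -> out-of-order
Step 4: SEND seq=261 -> in-order
Step 5: SEND seq=2000 -> in-order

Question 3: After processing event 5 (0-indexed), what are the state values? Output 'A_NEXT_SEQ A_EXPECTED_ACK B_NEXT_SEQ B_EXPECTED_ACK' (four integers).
After event 0: A_seq=72 A_ack=2000 B_seq=2000 B_ack=72
After event 1: A_seq=261 A_ack=2000 B_seq=2000 B_ack=261
After event 2: A_seq=457 A_ack=2000 B_seq=2000 B_ack=261
After event 3: A_seq=536 A_ack=2000 B_seq=2000 B_ack=261
After event 4: A_seq=536 A_ack=2000 B_seq=2000 B_ack=536
After event 5: A_seq=536 A_ack=2019 B_seq=2019 B_ack=536

536 2019 2019 536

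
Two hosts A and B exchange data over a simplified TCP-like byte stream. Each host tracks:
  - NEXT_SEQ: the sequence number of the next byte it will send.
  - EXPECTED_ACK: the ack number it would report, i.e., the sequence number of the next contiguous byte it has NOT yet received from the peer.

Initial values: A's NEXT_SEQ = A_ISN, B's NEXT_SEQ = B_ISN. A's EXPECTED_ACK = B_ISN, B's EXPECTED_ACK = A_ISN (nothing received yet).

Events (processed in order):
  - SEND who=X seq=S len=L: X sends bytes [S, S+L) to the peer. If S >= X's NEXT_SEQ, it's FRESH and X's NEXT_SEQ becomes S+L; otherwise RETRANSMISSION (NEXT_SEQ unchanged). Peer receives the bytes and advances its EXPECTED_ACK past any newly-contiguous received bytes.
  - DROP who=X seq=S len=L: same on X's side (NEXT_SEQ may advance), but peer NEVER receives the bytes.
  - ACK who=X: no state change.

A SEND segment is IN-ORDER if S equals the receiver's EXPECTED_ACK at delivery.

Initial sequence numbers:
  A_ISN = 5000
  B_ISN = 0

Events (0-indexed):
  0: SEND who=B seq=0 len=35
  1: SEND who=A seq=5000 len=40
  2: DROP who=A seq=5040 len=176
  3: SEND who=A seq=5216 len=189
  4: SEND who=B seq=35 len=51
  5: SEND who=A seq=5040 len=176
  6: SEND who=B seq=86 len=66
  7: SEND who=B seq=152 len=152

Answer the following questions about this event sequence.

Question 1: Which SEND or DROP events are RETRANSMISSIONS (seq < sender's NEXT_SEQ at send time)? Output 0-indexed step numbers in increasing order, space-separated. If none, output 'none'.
Answer: 5

Derivation:
Step 0: SEND seq=0 -> fresh
Step 1: SEND seq=5000 -> fresh
Step 2: DROP seq=5040 -> fresh
Step 3: SEND seq=5216 -> fresh
Step 4: SEND seq=35 -> fresh
Step 5: SEND seq=5040 -> retransmit
Step 6: SEND seq=86 -> fresh
Step 7: SEND seq=152 -> fresh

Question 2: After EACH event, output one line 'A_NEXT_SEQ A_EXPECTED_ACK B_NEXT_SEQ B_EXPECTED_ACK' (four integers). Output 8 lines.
5000 35 35 5000
5040 35 35 5040
5216 35 35 5040
5405 35 35 5040
5405 86 86 5040
5405 86 86 5405
5405 152 152 5405
5405 304 304 5405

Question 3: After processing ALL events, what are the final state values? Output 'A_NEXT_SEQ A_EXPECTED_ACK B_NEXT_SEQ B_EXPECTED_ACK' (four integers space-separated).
After event 0: A_seq=5000 A_ack=35 B_seq=35 B_ack=5000
After event 1: A_seq=5040 A_ack=35 B_seq=35 B_ack=5040
After event 2: A_seq=5216 A_ack=35 B_seq=35 B_ack=5040
After event 3: A_seq=5405 A_ack=35 B_seq=35 B_ack=5040
After event 4: A_seq=5405 A_ack=86 B_seq=86 B_ack=5040
After event 5: A_seq=5405 A_ack=86 B_seq=86 B_ack=5405
After event 6: A_seq=5405 A_ack=152 B_seq=152 B_ack=5405
After event 7: A_seq=5405 A_ack=304 B_seq=304 B_ack=5405

Answer: 5405 304 304 5405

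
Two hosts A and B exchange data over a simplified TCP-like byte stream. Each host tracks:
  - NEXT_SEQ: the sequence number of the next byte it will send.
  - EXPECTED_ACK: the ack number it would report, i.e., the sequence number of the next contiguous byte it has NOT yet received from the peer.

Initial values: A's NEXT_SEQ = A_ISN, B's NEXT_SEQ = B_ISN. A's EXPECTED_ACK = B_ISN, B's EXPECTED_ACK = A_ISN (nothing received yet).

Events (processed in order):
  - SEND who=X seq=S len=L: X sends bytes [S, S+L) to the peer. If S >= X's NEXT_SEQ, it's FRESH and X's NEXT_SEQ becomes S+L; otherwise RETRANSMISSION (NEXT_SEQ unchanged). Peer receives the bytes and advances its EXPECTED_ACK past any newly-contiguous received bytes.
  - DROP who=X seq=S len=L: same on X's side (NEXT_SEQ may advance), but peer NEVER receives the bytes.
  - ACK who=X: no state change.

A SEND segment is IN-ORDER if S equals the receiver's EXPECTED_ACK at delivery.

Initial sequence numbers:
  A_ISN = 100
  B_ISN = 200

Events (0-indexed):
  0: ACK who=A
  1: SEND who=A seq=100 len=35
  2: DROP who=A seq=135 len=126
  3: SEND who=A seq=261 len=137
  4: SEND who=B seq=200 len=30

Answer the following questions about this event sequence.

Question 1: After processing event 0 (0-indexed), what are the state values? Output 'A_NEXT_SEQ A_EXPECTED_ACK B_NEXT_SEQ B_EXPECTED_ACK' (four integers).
After event 0: A_seq=100 A_ack=200 B_seq=200 B_ack=100

100 200 200 100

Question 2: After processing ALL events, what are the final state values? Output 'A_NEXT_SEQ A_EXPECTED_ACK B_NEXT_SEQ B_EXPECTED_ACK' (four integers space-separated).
Answer: 398 230 230 135

Derivation:
After event 0: A_seq=100 A_ack=200 B_seq=200 B_ack=100
After event 1: A_seq=135 A_ack=200 B_seq=200 B_ack=135
After event 2: A_seq=261 A_ack=200 B_seq=200 B_ack=135
After event 3: A_seq=398 A_ack=200 B_seq=200 B_ack=135
After event 4: A_seq=398 A_ack=230 B_seq=230 B_ack=135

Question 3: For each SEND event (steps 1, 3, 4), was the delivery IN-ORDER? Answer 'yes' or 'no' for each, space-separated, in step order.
Step 1: SEND seq=100 -> in-order
Step 3: SEND seq=261 -> out-of-order
Step 4: SEND seq=200 -> in-order

Answer: yes no yes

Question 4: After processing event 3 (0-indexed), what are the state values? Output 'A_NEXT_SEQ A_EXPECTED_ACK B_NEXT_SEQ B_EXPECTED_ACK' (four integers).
After event 0: A_seq=100 A_ack=200 B_seq=200 B_ack=100
After event 1: A_seq=135 A_ack=200 B_seq=200 B_ack=135
After event 2: A_seq=261 A_ack=200 B_seq=200 B_ack=135
After event 3: A_seq=398 A_ack=200 B_seq=200 B_ack=135

398 200 200 135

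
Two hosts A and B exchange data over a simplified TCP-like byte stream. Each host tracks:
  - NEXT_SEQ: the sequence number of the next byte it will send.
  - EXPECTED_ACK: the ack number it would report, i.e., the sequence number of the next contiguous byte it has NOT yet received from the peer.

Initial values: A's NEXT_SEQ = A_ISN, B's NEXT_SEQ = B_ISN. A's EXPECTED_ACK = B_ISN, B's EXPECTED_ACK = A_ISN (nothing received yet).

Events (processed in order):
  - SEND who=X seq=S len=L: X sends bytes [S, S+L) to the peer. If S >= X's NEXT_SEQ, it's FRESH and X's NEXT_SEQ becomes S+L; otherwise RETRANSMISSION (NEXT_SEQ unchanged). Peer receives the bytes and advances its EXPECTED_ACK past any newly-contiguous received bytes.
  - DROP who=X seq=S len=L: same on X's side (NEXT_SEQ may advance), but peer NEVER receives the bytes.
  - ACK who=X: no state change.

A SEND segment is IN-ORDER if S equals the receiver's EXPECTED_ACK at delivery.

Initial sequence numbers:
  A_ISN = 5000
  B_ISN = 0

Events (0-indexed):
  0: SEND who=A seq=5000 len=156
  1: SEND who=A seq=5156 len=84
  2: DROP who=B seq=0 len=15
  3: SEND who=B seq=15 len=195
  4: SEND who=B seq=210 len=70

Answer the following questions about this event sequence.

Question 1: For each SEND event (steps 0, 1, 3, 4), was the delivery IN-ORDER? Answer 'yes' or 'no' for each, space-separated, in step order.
Answer: yes yes no no

Derivation:
Step 0: SEND seq=5000 -> in-order
Step 1: SEND seq=5156 -> in-order
Step 3: SEND seq=15 -> out-of-order
Step 4: SEND seq=210 -> out-of-order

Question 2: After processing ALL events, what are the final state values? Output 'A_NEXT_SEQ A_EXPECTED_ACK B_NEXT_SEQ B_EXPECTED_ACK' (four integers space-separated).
After event 0: A_seq=5156 A_ack=0 B_seq=0 B_ack=5156
After event 1: A_seq=5240 A_ack=0 B_seq=0 B_ack=5240
After event 2: A_seq=5240 A_ack=0 B_seq=15 B_ack=5240
After event 3: A_seq=5240 A_ack=0 B_seq=210 B_ack=5240
After event 4: A_seq=5240 A_ack=0 B_seq=280 B_ack=5240

Answer: 5240 0 280 5240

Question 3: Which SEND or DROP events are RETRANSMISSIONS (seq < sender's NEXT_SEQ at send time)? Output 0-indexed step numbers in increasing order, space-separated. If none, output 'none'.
Step 0: SEND seq=5000 -> fresh
Step 1: SEND seq=5156 -> fresh
Step 2: DROP seq=0 -> fresh
Step 3: SEND seq=15 -> fresh
Step 4: SEND seq=210 -> fresh

Answer: none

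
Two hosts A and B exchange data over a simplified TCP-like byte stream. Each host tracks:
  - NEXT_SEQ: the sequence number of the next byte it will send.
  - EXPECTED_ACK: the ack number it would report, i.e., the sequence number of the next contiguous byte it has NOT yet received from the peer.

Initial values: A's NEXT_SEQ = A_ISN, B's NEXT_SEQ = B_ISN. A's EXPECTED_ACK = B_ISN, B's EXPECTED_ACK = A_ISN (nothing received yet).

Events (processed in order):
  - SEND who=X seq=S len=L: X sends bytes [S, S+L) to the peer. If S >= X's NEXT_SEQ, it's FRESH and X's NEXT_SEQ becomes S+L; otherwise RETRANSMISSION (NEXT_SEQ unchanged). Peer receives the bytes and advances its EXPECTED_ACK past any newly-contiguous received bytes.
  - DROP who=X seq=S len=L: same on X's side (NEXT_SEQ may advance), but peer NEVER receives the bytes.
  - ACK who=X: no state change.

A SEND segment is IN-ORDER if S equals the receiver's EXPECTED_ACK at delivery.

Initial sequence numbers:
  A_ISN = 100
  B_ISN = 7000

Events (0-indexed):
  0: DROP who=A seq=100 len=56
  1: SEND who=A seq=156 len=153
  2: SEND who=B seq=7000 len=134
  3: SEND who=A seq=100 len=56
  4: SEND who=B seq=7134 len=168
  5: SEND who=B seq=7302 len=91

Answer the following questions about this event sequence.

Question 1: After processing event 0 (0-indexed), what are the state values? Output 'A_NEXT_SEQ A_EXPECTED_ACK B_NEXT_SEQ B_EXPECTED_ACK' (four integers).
After event 0: A_seq=156 A_ack=7000 B_seq=7000 B_ack=100

156 7000 7000 100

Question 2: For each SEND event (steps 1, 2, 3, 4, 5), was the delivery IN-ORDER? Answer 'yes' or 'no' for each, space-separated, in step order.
Answer: no yes yes yes yes

Derivation:
Step 1: SEND seq=156 -> out-of-order
Step 2: SEND seq=7000 -> in-order
Step 3: SEND seq=100 -> in-order
Step 4: SEND seq=7134 -> in-order
Step 5: SEND seq=7302 -> in-order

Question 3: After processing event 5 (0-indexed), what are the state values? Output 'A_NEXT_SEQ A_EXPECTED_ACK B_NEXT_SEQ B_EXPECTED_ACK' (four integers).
After event 0: A_seq=156 A_ack=7000 B_seq=7000 B_ack=100
After event 1: A_seq=309 A_ack=7000 B_seq=7000 B_ack=100
After event 2: A_seq=309 A_ack=7134 B_seq=7134 B_ack=100
After event 3: A_seq=309 A_ack=7134 B_seq=7134 B_ack=309
After event 4: A_seq=309 A_ack=7302 B_seq=7302 B_ack=309
After event 5: A_seq=309 A_ack=7393 B_seq=7393 B_ack=309

309 7393 7393 309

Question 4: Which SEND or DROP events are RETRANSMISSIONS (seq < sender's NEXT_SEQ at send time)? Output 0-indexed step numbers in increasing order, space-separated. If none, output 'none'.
Step 0: DROP seq=100 -> fresh
Step 1: SEND seq=156 -> fresh
Step 2: SEND seq=7000 -> fresh
Step 3: SEND seq=100 -> retransmit
Step 4: SEND seq=7134 -> fresh
Step 5: SEND seq=7302 -> fresh

Answer: 3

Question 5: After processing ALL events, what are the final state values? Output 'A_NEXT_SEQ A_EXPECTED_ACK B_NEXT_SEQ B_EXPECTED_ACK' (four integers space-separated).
Answer: 309 7393 7393 309

Derivation:
After event 0: A_seq=156 A_ack=7000 B_seq=7000 B_ack=100
After event 1: A_seq=309 A_ack=7000 B_seq=7000 B_ack=100
After event 2: A_seq=309 A_ack=7134 B_seq=7134 B_ack=100
After event 3: A_seq=309 A_ack=7134 B_seq=7134 B_ack=309
After event 4: A_seq=309 A_ack=7302 B_seq=7302 B_ack=309
After event 5: A_seq=309 A_ack=7393 B_seq=7393 B_ack=309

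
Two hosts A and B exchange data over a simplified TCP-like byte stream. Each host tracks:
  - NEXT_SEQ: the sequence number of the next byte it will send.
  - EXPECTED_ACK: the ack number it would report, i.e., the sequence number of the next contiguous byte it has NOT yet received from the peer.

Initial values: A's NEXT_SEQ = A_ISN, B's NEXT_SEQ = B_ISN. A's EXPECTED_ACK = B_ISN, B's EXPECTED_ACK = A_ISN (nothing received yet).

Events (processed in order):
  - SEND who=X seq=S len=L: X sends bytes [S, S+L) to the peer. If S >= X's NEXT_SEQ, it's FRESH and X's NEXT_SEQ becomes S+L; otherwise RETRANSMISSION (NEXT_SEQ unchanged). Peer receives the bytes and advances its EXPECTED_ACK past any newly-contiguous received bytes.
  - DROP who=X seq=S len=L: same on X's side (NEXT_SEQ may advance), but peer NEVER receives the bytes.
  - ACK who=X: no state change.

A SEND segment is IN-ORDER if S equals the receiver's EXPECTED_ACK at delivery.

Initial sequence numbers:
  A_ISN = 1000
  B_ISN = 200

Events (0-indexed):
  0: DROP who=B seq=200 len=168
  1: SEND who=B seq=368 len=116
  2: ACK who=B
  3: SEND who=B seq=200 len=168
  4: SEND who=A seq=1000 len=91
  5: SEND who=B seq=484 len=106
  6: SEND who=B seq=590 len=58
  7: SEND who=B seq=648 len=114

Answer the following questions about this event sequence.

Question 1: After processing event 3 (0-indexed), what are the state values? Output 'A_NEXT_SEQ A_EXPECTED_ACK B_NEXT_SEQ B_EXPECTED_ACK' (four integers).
After event 0: A_seq=1000 A_ack=200 B_seq=368 B_ack=1000
After event 1: A_seq=1000 A_ack=200 B_seq=484 B_ack=1000
After event 2: A_seq=1000 A_ack=200 B_seq=484 B_ack=1000
After event 3: A_seq=1000 A_ack=484 B_seq=484 B_ack=1000

1000 484 484 1000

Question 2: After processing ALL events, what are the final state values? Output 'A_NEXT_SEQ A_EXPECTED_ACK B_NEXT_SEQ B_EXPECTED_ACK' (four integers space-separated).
Answer: 1091 762 762 1091

Derivation:
After event 0: A_seq=1000 A_ack=200 B_seq=368 B_ack=1000
After event 1: A_seq=1000 A_ack=200 B_seq=484 B_ack=1000
After event 2: A_seq=1000 A_ack=200 B_seq=484 B_ack=1000
After event 3: A_seq=1000 A_ack=484 B_seq=484 B_ack=1000
After event 4: A_seq=1091 A_ack=484 B_seq=484 B_ack=1091
After event 5: A_seq=1091 A_ack=590 B_seq=590 B_ack=1091
After event 6: A_seq=1091 A_ack=648 B_seq=648 B_ack=1091
After event 7: A_seq=1091 A_ack=762 B_seq=762 B_ack=1091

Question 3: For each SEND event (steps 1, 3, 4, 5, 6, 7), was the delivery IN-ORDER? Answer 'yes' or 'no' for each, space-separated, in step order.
Step 1: SEND seq=368 -> out-of-order
Step 3: SEND seq=200 -> in-order
Step 4: SEND seq=1000 -> in-order
Step 5: SEND seq=484 -> in-order
Step 6: SEND seq=590 -> in-order
Step 7: SEND seq=648 -> in-order

Answer: no yes yes yes yes yes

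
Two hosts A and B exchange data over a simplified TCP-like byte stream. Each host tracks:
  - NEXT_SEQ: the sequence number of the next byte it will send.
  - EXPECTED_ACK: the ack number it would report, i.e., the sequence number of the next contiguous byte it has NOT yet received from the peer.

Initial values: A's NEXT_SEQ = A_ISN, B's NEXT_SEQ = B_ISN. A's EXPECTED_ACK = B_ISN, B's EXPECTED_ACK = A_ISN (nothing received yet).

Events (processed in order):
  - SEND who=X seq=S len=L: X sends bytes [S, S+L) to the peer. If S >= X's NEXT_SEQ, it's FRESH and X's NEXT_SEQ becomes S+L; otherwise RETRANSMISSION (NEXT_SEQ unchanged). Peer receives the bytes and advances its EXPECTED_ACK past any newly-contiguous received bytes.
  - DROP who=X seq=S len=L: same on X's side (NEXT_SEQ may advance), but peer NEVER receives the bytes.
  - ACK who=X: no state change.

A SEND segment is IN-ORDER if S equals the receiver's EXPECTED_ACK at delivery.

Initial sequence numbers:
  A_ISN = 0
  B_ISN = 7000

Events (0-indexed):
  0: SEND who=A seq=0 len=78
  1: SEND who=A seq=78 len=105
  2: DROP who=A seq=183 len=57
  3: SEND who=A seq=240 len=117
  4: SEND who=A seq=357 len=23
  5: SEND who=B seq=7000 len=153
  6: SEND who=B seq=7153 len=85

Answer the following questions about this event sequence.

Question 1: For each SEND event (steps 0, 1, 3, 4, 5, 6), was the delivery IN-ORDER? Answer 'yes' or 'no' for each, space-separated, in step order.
Step 0: SEND seq=0 -> in-order
Step 1: SEND seq=78 -> in-order
Step 3: SEND seq=240 -> out-of-order
Step 4: SEND seq=357 -> out-of-order
Step 5: SEND seq=7000 -> in-order
Step 6: SEND seq=7153 -> in-order

Answer: yes yes no no yes yes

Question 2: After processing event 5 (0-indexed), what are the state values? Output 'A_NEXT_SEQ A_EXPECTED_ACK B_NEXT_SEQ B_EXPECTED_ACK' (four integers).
After event 0: A_seq=78 A_ack=7000 B_seq=7000 B_ack=78
After event 1: A_seq=183 A_ack=7000 B_seq=7000 B_ack=183
After event 2: A_seq=240 A_ack=7000 B_seq=7000 B_ack=183
After event 3: A_seq=357 A_ack=7000 B_seq=7000 B_ack=183
After event 4: A_seq=380 A_ack=7000 B_seq=7000 B_ack=183
After event 5: A_seq=380 A_ack=7153 B_seq=7153 B_ack=183

380 7153 7153 183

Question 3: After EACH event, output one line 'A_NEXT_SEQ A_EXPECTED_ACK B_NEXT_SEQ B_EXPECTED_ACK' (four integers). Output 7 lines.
78 7000 7000 78
183 7000 7000 183
240 7000 7000 183
357 7000 7000 183
380 7000 7000 183
380 7153 7153 183
380 7238 7238 183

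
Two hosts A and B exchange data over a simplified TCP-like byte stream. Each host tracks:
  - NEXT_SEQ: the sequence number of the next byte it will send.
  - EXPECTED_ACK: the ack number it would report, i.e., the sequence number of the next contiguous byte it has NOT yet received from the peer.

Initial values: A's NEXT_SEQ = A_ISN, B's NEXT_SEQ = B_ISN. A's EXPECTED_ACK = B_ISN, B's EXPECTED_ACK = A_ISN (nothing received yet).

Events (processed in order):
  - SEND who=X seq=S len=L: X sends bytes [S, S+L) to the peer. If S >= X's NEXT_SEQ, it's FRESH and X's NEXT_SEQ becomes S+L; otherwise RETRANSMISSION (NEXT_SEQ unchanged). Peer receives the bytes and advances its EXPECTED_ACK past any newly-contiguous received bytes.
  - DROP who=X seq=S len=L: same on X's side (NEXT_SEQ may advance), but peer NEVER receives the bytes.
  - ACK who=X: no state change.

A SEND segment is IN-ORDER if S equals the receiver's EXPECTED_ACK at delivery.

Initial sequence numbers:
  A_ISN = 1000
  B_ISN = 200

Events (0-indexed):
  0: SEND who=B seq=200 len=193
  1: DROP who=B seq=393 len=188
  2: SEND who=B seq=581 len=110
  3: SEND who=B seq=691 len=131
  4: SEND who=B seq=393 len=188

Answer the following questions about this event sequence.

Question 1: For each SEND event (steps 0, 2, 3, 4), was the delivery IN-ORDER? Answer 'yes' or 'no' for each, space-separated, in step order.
Step 0: SEND seq=200 -> in-order
Step 2: SEND seq=581 -> out-of-order
Step 3: SEND seq=691 -> out-of-order
Step 4: SEND seq=393 -> in-order

Answer: yes no no yes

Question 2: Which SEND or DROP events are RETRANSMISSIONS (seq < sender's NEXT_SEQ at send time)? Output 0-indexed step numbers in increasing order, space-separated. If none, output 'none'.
Answer: 4

Derivation:
Step 0: SEND seq=200 -> fresh
Step 1: DROP seq=393 -> fresh
Step 2: SEND seq=581 -> fresh
Step 3: SEND seq=691 -> fresh
Step 4: SEND seq=393 -> retransmit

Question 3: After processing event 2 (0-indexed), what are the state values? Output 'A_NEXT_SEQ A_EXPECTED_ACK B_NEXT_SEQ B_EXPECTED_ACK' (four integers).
After event 0: A_seq=1000 A_ack=393 B_seq=393 B_ack=1000
After event 1: A_seq=1000 A_ack=393 B_seq=581 B_ack=1000
After event 2: A_seq=1000 A_ack=393 B_seq=691 B_ack=1000

1000 393 691 1000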